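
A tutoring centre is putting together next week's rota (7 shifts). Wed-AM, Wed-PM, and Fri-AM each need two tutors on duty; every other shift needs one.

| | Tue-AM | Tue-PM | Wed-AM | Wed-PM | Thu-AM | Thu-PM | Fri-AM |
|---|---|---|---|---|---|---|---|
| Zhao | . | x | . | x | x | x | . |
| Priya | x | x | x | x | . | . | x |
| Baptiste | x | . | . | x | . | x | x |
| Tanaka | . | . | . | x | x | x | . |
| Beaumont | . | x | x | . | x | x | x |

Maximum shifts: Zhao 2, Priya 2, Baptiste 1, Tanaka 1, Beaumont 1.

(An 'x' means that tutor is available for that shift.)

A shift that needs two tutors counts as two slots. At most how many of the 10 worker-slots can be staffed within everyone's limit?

Total capacity across all tutors is 2+2+1+1+1 = 7, and 10 slots are needed, so at most 7 can be filled.
An assignment achieving 7: Tue-AM→Priya, Tue-PM→Zhao, Wed-AM→Priya+Beaumont, Wed-PM→Tanaka, Thu-AM→Zhao, Fri-AM→Baptiste.
Loads: Zhao 2/2, Priya 2/2, Baptiste 1/1, Tanaka 1/1, Beaumont 1/1.

7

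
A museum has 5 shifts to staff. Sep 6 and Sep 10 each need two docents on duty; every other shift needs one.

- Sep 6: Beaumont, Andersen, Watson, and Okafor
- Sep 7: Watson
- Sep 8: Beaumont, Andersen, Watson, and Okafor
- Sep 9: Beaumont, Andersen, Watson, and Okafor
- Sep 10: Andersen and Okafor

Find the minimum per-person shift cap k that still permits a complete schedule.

With 4 docents and 7 worker-slots to fill, someone must work at least ⌈7/4⌉ = 2 shifts, so k ≥ 2.
k = 2 works: Sep 6→Andersen+Watson, Sep 7→Watson, Sep 8→Beaumont, Sep 9→Beaumont, Sep 10→Andersen+Okafor.
Loads: Beaumont 2, Andersen 2, Watson 2, Okafor 1 — all ≤ 2.

2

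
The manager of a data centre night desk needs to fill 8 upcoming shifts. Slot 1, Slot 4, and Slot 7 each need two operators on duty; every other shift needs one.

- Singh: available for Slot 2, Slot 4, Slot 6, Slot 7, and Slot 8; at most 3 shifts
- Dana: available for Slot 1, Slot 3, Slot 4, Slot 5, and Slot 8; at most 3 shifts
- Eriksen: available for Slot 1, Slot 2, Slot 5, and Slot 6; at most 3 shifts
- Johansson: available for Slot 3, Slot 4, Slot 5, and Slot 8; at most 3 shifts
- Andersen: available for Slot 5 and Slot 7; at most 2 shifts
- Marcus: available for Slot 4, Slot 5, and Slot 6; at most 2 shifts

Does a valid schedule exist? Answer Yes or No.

Slot 1 can only be covered by Dana and Eriksen, so that assignment is forced.
Slot 7 can only be covered by Singh and Andersen, so that assignment is forced.
One valid schedule: Slot 1→Dana+Eriksen, Slot 2→Singh, Slot 3→Dana, Slot 4→Johansson+Marcus, Slot 5→Eriksen, Slot 6→Singh, Slot 7→Singh+Andersen, Slot 8→Dana.
Loads: Singh 3/3, Dana 3/3, Eriksen 2/3, Johansson 1/3, Andersen 1/2, Marcus 1/2 — all within limits.

Yes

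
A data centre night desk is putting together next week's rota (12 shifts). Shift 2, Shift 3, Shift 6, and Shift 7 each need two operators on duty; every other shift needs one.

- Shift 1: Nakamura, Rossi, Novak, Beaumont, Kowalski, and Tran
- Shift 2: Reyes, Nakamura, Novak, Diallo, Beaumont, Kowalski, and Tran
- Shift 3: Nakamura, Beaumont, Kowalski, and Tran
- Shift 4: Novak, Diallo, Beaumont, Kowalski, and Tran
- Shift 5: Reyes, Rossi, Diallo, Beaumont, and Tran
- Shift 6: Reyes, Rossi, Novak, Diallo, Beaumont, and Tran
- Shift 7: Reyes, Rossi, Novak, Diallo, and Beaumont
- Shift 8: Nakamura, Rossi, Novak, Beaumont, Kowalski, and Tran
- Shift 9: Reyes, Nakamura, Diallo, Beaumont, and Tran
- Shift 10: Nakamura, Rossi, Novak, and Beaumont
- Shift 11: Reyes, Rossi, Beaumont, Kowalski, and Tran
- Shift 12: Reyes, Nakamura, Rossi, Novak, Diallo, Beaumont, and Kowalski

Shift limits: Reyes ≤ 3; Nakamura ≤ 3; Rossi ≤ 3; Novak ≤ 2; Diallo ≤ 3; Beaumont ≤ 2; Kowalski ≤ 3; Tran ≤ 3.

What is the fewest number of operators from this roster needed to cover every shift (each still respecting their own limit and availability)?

6

16 slots to fill and no one can take more than 3, so at least ⌈16/3⌉ = 6 operators are needed.
Reyes, Nakamura, Rossi, Novak, Diallo, and Beaumont alone can cover everything: Shift 1→Nakamura, Shift 2→Novak+Diallo, Shift 3→Nakamura+Beaumont, Shift 4→Novak, Shift 5→Reyes, Shift 6→Rossi+Diallo, Shift 7→Diallo+Beaumont, Shift 8→Nakamura, Shift 9→Reyes, Shift 10→Rossi, Shift 11→Reyes, Shift 12→Rossi.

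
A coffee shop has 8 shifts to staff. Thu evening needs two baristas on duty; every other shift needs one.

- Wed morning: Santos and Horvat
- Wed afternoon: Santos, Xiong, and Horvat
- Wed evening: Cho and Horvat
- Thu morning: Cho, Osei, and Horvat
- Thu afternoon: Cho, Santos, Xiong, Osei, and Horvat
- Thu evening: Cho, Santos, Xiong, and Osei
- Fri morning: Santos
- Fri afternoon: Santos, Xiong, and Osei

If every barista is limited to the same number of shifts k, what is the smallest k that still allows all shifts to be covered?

With 5 baristas and 9 worker-slots to fill, someone must work at least ⌈9/5⌉ = 2 shifts, so k ≥ 2.
k = 2 works: Wed morning→Santos, Wed afternoon→Xiong, Wed evening→Cho, Thu morning→Cho, Thu afternoon→Horvat, Thu evening→Xiong+Osei, Fri morning→Santos, Fri afternoon→Osei.
Loads: Cho 2, Santos 2, Xiong 2, Osei 2, Horvat 1 — all ≤ 2.

2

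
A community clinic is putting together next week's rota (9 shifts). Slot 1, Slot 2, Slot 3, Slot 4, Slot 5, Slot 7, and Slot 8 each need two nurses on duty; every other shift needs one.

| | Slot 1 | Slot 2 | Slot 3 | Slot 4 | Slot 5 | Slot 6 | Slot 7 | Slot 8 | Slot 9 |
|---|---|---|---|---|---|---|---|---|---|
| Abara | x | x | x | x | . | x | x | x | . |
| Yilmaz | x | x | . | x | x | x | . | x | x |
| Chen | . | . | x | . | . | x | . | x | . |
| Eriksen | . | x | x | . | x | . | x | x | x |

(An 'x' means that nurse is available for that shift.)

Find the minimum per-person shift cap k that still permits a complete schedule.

With 4 nurses and 16 worker-slots to fill, someone must work at least ⌈16/4⌉ = 4 shifts, so k ≥ 4.
k = 4 is infeasible (exhaustive check).
k = 5 works: Slot 1→Abara+Yilmaz, Slot 2→Abara+Yilmaz, Slot 3→Abara+Chen, Slot 4→Abara+Yilmaz, Slot 5→Yilmaz+Eriksen, Slot 6→Chen, Slot 7→Abara+Eriksen, Slot 8→Chen+Eriksen, Slot 9→Yilmaz.
Loads: Abara 5, Yilmaz 5, Chen 3, Eriksen 3 — all ≤ 5.

5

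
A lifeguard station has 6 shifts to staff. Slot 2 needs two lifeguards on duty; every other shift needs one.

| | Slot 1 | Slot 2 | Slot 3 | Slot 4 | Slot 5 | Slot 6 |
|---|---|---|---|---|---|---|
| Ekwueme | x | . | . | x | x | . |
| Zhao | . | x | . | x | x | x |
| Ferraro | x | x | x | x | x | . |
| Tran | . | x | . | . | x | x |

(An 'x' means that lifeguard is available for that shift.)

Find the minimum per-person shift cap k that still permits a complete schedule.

2

With 4 lifeguards and 7 worker-slots to fill, someone must work at least ⌈7/4⌉ = 2 shifts, so k ≥ 2.
k = 2 works: Slot 1→Ekwueme, Slot 2→Zhao+Ferraro, Slot 3→Ferraro, Slot 4→Ekwueme, Slot 5→Tran, Slot 6→Zhao.
Loads: Ekwueme 2, Zhao 2, Ferraro 2, Tran 1 — all ≤ 2.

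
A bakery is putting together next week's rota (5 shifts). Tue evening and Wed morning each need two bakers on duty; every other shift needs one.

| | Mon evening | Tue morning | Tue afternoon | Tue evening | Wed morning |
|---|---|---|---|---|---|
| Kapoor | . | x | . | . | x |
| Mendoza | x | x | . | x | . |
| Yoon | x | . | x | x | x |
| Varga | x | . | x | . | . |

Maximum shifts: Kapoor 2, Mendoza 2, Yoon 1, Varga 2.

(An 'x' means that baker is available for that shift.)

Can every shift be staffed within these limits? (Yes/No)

Total capacity is 7 and 7 slots are needed, so capacity alone doesn't rule it out.
Shifts {Tue evening, Wed morning} need 4 worker-slots in total, but the bakers available for any of those shifts (Kapoor, Mendoza, and Yoon) can supply at most 3 among them. So no valid schedule exists.

No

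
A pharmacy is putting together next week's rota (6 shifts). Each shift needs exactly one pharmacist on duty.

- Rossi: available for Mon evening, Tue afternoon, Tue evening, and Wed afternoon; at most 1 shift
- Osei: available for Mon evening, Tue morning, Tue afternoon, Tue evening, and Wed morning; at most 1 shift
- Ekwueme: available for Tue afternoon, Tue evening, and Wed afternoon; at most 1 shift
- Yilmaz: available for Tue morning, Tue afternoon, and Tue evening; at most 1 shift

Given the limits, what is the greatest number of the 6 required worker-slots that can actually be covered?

Total capacity across all pharmacists is 1+1+1+1 = 4, and 6 slots are needed, so at most 4 can be filled.
An assignment achieving 4: Mon evening→Rossi, Tue morning→Yilmaz, Wed morning→Osei, Wed afternoon→Ekwueme.
Loads: Rossi 1/1, Osei 1/1, Ekwueme 1/1, Yilmaz 1/1.

4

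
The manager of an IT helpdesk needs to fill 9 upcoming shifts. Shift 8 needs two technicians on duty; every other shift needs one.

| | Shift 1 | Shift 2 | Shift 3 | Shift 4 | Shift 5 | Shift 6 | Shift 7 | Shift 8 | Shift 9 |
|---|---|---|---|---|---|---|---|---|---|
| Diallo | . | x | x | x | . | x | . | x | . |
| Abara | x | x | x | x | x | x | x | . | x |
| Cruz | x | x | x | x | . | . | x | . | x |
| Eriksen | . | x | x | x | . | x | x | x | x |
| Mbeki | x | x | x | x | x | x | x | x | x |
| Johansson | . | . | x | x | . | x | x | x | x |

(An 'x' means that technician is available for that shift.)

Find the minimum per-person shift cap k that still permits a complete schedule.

2

With 6 technicians and 10 worker-slots to fill, someone must work at least ⌈10/6⌉ = 2 shifts, so k ≥ 2.
k = 2 works: Shift 1→Abara, Shift 2→Diallo, Shift 3→Eriksen, Shift 4→Eriksen, Shift 5→Abara, Shift 6→Diallo, Shift 7→Cruz, Shift 8→Mbeki+Johansson, Shift 9→Cruz.
Loads: Diallo 2, Abara 2, Cruz 2, Eriksen 2, Mbeki 1, Johansson 1 — all ≤ 2.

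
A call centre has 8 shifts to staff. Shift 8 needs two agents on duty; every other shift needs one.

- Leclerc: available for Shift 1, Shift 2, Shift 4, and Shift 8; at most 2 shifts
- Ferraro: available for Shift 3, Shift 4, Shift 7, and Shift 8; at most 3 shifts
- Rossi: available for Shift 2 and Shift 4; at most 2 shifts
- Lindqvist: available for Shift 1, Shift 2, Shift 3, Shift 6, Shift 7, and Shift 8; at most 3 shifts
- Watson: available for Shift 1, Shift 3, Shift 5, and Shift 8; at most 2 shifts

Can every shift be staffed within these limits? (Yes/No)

Yes

Shift 5 can only be covered by Watson, so that assignment is forced.
Shift 6 can only be covered by Lindqvist, so that assignment is forced.
One valid schedule: Shift 1→Leclerc, Shift 2→Leclerc, Shift 3→Ferraro, Shift 4→Ferraro, Shift 5→Watson, Shift 6→Lindqvist, Shift 7→Ferraro, Shift 8→Lindqvist+Watson.
Loads: Leclerc 2/2, Ferraro 3/3, Rossi 0/2, Lindqvist 2/3, Watson 2/2 — all within limits.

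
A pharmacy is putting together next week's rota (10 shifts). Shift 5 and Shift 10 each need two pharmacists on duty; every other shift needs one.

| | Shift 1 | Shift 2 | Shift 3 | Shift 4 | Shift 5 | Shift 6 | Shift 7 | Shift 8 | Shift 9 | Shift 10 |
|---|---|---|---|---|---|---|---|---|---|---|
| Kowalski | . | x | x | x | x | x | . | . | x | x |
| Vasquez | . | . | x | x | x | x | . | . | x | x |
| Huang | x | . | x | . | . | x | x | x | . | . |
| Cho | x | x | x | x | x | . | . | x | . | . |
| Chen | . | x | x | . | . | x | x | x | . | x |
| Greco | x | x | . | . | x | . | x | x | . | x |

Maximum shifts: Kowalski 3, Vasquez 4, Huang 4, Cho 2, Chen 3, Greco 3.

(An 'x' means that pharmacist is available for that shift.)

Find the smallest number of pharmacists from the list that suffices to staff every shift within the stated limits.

12 slots to fill and no one can take more than 4, so at least ⌈12/4⌉ = 3 pharmacists are needed.
Any 3 pharmacists together have capacity at most 4+4+3 = 11 < 12 slots, so 3 can never suffice.
Kowalski, Vasquez, Huang, and Cho alone can cover everything: Shift 1→Huang, Shift 2→Kowalski, Shift 3→Huang, Shift 4→Vasquez, Shift 5→Vasquez+Cho, Shift 6→Vasquez, Shift 7→Huang, Shift 8→Huang, Shift 9→Kowalski, Shift 10→Kowalski+Vasquez.

4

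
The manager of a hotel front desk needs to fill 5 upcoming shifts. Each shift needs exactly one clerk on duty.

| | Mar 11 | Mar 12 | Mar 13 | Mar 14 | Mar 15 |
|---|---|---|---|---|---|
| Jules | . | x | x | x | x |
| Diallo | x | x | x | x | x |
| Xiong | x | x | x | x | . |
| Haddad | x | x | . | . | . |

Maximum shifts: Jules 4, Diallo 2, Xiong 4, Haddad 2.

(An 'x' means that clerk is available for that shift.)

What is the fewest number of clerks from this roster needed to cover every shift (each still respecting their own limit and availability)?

5 slots to fill and no one can take more than 4, so at least ⌈5/4⌉ = 2 clerks are needed.
Jules and Diallo alone can cover everything: Mar 11→Diallo, Mar 12→Jules, Mar 13→Jules, Mar 14→Jules, Mar 15→Jules.

2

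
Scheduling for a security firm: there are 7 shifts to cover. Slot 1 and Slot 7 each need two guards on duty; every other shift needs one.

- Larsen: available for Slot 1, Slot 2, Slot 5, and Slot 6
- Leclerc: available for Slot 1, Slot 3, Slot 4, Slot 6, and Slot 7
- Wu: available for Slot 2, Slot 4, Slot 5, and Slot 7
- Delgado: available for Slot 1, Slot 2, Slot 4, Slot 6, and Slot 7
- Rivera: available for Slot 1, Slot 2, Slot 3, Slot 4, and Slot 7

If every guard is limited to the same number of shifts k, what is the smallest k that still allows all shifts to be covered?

2

With 5 guards and 9 worker-slots to fill, someone must work at least ⌈9/5⌉ = 2 shifts, so k ≥ 2.
k = 2 works: Slot 1→Delgado+Rivera, Slot 2→Wu, Slot 3→Leclerc, Slot 4→Leclerc, Slot 5→Larsen, Slot 6→Larsen, Slot 7→Wu+Delgado.
Loads: Larsen 2, Leclerc 2, Wu 2, Delgado 2, Rivera 1 — all ≤ 2.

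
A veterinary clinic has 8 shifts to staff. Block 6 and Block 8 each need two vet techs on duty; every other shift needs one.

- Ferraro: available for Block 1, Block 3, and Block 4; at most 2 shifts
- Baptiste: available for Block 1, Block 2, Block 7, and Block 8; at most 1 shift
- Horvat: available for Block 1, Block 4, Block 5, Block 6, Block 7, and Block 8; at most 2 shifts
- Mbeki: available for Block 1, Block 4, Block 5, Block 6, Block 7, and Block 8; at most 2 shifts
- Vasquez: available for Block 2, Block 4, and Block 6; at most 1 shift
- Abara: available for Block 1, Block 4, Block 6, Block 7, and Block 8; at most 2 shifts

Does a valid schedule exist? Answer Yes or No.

Yes

Block 3 can only be covered by Ferraro, so that assignment is forced.
One valid schedule: Block 1→Ferraro, Block 2→Baptiste, Block 3→Ferraro, Block 4→Mbeki, Block 5→Horvat, Block 6→Vasquez+Abara, Block 7→Horvat, Block 8→Mbeki+Abara.
Loads: Ferraro 2/2, Baptiste 1/1, Horvat 2/2, Mbeki 2/2, Vasquez 1/1, Abara 2/2 — all within limits.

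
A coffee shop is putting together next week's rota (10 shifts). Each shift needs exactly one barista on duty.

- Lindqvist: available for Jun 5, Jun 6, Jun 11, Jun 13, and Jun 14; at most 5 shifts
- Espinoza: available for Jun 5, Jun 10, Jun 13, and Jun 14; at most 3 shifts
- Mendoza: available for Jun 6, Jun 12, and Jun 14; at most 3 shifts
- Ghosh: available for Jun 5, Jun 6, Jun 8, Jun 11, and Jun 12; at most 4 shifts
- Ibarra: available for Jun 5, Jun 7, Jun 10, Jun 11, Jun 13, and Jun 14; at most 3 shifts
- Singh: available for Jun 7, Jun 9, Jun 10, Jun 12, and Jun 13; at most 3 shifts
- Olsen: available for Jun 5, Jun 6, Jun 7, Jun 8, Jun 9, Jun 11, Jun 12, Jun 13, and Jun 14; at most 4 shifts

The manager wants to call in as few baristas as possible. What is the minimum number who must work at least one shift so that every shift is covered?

3

10 slots to fill and no one can take more than 5, so at least ⌈10/5⌉ = 2 baristas are needed.
Any 2 baristas together have capacity at most 5+4 = 9 < 10 slots, so 2 can never suffice.
Lindqvist, Espinoza, and Olsen alone can cover everything: Jun 5→Lindqvist, Jun 6→Lindqvist, Jun 7→Olsen, Jun 8→Olsen, Jun 9→Olsen, Jun 10→Espinoza, Jun 11→Lindqvist, Jun 12→Olsen, Jun 13→Lindqvist, Jun 14→Lindqvist.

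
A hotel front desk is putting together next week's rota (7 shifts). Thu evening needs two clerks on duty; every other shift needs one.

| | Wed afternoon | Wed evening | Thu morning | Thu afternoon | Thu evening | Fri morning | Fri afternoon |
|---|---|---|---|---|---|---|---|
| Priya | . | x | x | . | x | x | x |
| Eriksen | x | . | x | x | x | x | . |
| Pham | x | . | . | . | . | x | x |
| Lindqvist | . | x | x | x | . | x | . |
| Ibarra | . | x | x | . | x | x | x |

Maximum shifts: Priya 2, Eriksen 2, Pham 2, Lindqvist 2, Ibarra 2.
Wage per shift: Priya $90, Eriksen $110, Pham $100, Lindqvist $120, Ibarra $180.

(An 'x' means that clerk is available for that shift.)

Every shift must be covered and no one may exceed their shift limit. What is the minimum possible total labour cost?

$840

Picking the cheapest available clerk for each shift independently would cost $770, but that ignores the shift limits.
An optimal schedule: Wed afternoon→Pham, Wed evening→Priya, Thu morning→Lindqvist, Thu afternoon→Eriksen, Thu evening→Priya+Eriksen, Fri morning→Lindqvist, Fri afternoon→Pham.
Total: 100 + 90 + 120 + 110 + 90 + 110 + 120 + 100 = $840.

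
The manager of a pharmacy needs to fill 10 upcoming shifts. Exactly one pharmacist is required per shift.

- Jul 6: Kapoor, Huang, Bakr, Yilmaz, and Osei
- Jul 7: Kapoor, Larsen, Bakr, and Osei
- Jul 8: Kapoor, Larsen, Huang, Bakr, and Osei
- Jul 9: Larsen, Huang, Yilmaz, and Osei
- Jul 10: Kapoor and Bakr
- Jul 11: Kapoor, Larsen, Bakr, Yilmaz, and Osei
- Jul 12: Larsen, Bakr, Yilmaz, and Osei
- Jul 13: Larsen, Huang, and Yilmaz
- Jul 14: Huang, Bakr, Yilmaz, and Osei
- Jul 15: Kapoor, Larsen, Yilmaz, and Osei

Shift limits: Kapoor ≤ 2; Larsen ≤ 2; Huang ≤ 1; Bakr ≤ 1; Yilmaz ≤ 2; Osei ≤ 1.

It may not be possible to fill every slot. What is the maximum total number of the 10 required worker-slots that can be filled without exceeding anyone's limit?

9

Total capacity across all pharmacists is 2+2+1+1+2+1 = 9, and 10 slots are needed, so at most 9 can be filled.
An assignment achieving 9: Jul 6→Yilmaz, Jul 7→Kapoor, Jul 8→Osei, Jul 9→Larsen, Jul 10→Kapoor, Jul 12→Bakr, Jul 13→Larsen, Jul 14→Huang, Jul 15→Yilmaz.
Loads: Kapoor 2/2, Larsen 2/2, Huang 1/1, Bakr 1/1, Yilmaz 2/2, Osei 1/1.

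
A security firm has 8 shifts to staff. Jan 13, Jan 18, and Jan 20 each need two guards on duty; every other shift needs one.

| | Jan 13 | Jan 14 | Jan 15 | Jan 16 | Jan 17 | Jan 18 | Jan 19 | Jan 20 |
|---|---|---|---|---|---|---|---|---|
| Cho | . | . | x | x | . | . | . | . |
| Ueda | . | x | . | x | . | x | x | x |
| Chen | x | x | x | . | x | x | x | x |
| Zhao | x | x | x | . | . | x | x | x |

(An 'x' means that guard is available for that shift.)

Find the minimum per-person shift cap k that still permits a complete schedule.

With 4 guards and 11 worker-slots to fill, someone must work at least ⌈11/4⌉ = 3 shifts, so k ≥ 3.
k = 3 works: Jan 13→Chen+Zhao, Jan 14→Ueda, Jan 15→Cho, Jan 16→Cho, Jan 17→Chen, Jan 18→Ueda+Chen, Jan 19→Zhao, Jan 20→Ueda+Zhao.
Loads: Cho 2, Ueda 3, Chen 3, Zhao 3 — all ≤ 3.

3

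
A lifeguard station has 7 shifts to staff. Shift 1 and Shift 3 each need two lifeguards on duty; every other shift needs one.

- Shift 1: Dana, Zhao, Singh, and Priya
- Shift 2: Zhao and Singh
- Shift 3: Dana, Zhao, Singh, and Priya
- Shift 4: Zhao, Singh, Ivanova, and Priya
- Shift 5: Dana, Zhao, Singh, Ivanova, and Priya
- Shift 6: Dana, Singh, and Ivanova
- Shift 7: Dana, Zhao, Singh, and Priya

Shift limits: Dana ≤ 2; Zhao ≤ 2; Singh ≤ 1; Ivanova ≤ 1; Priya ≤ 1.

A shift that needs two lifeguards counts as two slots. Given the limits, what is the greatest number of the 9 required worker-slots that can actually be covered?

7

Total capacity across all lifeguards is 2+2+1+1+1 = 7, and 9 slots are needed, so at most 7 can be filled.
An assignment achieving 7: Shift 1→Dana+Zhao, Shift 2→Zhao, Shift 3→Singh+Priya, Shift 4→Ivanova, Shift 6→Dana.
Loads: Dana 2/2, Zhao 2/2, Singh 1/1, Ivanova 1/1, Priya 1/1.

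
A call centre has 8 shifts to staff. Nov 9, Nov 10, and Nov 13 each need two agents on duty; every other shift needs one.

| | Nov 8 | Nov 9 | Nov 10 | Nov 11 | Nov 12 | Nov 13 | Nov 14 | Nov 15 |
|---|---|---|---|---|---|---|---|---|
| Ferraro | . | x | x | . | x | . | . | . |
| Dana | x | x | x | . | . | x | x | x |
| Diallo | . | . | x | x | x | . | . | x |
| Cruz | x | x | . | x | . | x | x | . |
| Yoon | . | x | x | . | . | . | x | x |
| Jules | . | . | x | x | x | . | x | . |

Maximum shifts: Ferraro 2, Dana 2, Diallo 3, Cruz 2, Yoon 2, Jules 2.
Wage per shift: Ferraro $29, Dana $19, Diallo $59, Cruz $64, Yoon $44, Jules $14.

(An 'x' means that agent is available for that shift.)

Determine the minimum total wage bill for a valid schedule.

Nov 13 can only be covered by Dana and Cruz, so that assignment is forced.
Picking the cheapest available agent for each shift independently would cost $244, but that ignores the shift limits.
An optimal schedule: Nov 8→Dana, Nov 9→Ferraro+Yoon, Nov 10→Ferraro+Diallo, Nov 11→Jules, Nov 12→Jules, Nov 13→Dana+Cruz, Nov 14→Yoon, Nov 15→Diallo.
Total: 19 + 29 + 44 + 29 + 59 + 14 + 14 + 19 + 64 + 44 + 59 = $394.

$394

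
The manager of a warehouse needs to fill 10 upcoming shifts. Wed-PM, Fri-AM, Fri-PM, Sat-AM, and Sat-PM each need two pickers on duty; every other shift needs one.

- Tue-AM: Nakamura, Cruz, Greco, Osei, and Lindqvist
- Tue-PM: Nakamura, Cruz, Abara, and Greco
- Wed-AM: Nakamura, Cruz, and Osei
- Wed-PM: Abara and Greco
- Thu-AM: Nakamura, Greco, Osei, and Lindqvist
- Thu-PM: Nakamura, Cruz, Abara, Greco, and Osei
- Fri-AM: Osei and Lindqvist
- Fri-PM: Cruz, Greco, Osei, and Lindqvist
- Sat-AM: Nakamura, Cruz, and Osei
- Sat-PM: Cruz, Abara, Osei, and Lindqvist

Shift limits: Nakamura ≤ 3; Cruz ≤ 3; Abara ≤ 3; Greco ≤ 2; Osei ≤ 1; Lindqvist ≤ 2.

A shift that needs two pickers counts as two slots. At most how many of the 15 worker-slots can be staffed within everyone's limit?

14

Total capacity across all pickers is 3+3+3+2+1+2 = 14, and 15 slots are needed, so at most 14 can be filled.
An assignment achieving 14: Tue-PM→Nakamura, Wed-AM→Nakamura, Wed-PM→Abara+Greco, Thu-AM→Greco, Thu-PM→Abara, Fri-AM→Osei+Lindqvist, Fri-PM→Cruz+Lindqvist, Sat-AM→Nakamura+Cruz, Sat-PM→Cruz+Abara.
Loads: Nakamura 3/3, Cruz 3/3, Abara 3/3, Greco 2/2, Osei 1/1, Lindqvist 2/2.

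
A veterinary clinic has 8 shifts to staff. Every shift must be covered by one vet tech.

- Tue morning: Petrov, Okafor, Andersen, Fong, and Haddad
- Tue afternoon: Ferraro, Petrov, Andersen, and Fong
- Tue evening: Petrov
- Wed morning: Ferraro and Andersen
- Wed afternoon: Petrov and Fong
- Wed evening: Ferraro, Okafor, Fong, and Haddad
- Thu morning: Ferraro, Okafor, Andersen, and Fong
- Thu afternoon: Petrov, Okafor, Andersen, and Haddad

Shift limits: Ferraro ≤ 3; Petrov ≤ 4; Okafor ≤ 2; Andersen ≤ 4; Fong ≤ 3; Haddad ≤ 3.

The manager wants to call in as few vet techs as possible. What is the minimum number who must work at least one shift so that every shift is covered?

3

8 slots to fill and no one can take more than 4, so at least ⌈8/4⌉ = 2 vet techs are needed.
No set of 2 vet techs can cover every shift (each such set leaves at least one shift with no one available or exceeds a cap).
Ferraro, Petrov, and Okafor alone can cover everything: Tue morning→Petrov, Tue afternoon→Ferraro, Tue evening→Petrov, Wed morning→Ferraro, Wed afternoon→Petrov, Wed evening→Ferraro, Thu morning→Okafor, Thu afternoon→Petrov.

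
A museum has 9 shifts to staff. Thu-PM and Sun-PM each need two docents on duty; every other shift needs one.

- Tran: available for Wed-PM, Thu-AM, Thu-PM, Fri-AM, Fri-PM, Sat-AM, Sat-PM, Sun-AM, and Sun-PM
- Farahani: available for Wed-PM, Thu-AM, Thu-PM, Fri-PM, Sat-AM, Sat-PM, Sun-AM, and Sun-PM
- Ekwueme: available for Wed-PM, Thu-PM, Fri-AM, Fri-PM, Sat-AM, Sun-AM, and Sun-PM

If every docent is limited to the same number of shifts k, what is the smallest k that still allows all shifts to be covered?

4

With 3 docents and 11 worker-slots to fill, someone must work at least ⌈11/3⌉ = 4 shifts, so k ≥ 4.
k = 4 works: Wed-PM→Tran, Thu-AM→Tran, Thu-PM→Farahani+Ekwueme, Fri-AM→Tran, Fri-PM→Farahani, Sat-AM→Farahani, Sat-PM→Tran, Sun-AM→Ekwueme, Sun-PM→Farahani+Ekwueme.
Loads: Tran 4, Farahani 4, Ekwueme 3 — all ≤ 4.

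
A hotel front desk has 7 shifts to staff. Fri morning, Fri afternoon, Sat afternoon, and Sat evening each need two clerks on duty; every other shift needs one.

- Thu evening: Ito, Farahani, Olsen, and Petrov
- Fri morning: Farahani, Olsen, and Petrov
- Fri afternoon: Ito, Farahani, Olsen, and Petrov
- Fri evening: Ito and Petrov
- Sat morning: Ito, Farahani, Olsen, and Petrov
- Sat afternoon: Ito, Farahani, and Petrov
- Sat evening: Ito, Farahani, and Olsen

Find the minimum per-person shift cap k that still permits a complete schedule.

With 4 clerks and 11 worker-slots to fill, someone must work at least ⌈11/4⌉ = 3 shifts, so k ≥ 3.
k = 3 works: Thu evening→Olsen, Fri morning→Farahani+Olsen, Fri afternoon→Olsen+Petrov, Fri evening→Ito, Sat morning→Petrov, Sat afternoon→Ito+Farahani, Sat evening→Ito+Farahani.
Loads: Ito 3, Farahani 3, Olsen 3, Petrov 2 — all ≤ 3.

3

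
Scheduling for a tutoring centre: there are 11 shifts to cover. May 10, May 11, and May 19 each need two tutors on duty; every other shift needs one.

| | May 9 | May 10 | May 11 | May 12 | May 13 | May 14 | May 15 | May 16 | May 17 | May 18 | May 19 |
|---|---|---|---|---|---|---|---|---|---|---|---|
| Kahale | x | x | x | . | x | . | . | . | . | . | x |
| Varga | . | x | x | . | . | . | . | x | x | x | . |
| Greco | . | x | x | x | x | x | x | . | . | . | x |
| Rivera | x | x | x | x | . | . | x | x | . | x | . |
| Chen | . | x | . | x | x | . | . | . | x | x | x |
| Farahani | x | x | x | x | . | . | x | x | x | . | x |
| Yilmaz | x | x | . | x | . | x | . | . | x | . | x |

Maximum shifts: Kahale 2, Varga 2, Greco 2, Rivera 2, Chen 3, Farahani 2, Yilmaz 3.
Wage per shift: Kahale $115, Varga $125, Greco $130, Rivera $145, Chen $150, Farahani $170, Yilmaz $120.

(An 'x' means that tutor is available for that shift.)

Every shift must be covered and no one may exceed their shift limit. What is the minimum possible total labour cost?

Picking the cheapest available tutor for each shift independently would cost $1680, but that ignores the shift limits.
An optimal schedule: May 9→Kahale, May 10→Rivera+Chen, May 11→Greco+Rivera, May 12→Chen, May 13→Kahale, May 14→Yilmaz, May 15→Greco, May 16→Varga, May 17→Yilmaz, May 18→Varga, May 19→Yilmaz+Chen.
Total: 115 + 145 + 150 + 130 + 145 + 150 + 115 + 120 + 130 + 125 + 120 + 125 + 120 + 150 = $1840.

$1840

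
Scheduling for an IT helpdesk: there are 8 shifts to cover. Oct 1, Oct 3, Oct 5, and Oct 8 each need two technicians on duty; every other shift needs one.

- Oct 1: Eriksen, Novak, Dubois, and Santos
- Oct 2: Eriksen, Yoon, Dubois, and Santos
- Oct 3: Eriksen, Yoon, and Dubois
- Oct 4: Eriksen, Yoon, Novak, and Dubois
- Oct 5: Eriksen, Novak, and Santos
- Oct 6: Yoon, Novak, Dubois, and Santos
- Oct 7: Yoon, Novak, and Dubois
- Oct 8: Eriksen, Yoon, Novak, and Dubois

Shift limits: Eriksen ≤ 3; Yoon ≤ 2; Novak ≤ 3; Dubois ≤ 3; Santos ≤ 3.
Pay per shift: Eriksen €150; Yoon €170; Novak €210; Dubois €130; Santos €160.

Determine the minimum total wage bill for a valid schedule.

Picking the cheapest available technician for each shift independently would cost €1670, but that ignores the shift limits.
An optimal schedule: Oct 1→Eriksen+Santos, Oct 2→Dubois, Oct 3→Dubois+Eriksen, Oct 4→Yoon, Oct 5→Eriksen+Santos, Oct 6→Santos, Oct 7→Dubois, Oct 8→Yoon+Novak.
Total: 150 + 160 + 130 + 130 + 150 + 170 + 150 + 160 + 160 + 130 + 170 + 210 = €1870.

€1870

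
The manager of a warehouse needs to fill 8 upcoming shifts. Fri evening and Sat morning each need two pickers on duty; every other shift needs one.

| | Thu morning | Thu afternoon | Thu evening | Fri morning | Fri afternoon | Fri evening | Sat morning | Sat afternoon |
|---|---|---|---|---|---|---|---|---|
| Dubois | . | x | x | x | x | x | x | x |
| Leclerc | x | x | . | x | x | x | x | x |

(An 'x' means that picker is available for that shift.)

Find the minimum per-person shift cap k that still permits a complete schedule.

With 2 pickers and 10 worker-slots to fill, someone must work at least ⌈10/2⌉ = 5 shifts, so k ≥ 5.
k = 5 works: Thu morning→Leclerc, Thu afternoon→Dubois, Thu evening→Dubois, Fri morning→Dubois, Fri afternoon→Leclerc, Fri evening→Dubois+Leclerc, Sat morning→Dubois+Leclerc, Sat afternoon→Leclerc.
Loads: Dubois 5, Leclerc 5 — all ≤ 5.

5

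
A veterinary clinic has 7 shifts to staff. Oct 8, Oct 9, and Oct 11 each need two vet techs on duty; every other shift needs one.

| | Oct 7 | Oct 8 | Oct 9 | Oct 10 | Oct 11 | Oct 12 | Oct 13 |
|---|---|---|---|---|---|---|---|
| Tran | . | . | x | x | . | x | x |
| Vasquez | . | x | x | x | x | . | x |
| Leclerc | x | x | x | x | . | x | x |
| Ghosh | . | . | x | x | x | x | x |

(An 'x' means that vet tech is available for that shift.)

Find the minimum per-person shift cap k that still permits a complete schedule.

With 4 vet techs and 10 worker-slots to fill, someone must work at least ⌈10/4⌉ = 3 shifts, so k ≥ 3.
k = 3 works: Oct 7→Leclerc, Oct 8→Vasquez+Leclerc, Oct 9→Vasquez+Leclerc, Oct 10→Tran, Oct 11→Vasquez+Ghosh, Oct 12→Tran, Oct 13→Tran.
Loads: Tran 3, Vasquez 3, Leclerc 3, Ghosh 1 — all ≤ 3.

3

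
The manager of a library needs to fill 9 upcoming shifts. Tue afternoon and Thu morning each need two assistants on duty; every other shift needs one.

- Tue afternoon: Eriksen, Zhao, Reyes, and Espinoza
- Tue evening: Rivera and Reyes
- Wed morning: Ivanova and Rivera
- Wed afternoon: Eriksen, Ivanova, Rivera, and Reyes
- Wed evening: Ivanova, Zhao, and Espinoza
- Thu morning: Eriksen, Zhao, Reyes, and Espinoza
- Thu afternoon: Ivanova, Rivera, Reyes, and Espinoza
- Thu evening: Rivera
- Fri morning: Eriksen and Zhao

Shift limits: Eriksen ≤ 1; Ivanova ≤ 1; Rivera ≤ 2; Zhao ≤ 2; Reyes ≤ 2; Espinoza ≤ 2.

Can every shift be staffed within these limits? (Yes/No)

Total capacity is 1+1+2+2+2+2 = 10 but 11 worker-slots are needed — infeasible.

No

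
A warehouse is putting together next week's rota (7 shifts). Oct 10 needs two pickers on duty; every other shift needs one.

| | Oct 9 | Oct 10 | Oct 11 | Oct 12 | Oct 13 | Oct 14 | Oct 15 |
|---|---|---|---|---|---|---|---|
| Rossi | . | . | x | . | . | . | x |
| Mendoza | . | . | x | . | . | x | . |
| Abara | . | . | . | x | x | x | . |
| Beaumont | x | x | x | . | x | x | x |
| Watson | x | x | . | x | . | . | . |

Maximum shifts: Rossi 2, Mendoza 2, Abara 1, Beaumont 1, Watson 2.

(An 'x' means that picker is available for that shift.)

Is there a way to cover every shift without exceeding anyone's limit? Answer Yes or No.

No

Total capacity is 8 and 8 slots are needed, so capacity alone doesn't rule it out.
Shifts {Oct 9, Oct 10, Oct 12, Oct 13} need 5 worker-slots in total, but the pickers available for any of those shifts (Abara, Beaumont, and Watson) can supply at most 4 among them. So no valid schedule exists.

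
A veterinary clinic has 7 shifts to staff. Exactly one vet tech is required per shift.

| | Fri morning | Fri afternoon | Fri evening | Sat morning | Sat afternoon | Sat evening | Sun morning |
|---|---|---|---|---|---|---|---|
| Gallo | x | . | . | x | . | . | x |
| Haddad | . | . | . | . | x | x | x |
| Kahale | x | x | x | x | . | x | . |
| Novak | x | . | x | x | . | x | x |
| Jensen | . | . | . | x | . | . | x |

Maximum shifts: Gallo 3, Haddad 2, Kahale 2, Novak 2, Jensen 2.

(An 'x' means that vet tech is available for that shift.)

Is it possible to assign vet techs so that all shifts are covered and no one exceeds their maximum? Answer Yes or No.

Yes

Fri afternoon can only be covered by Kahale, so that assignment is forced.
Sat afternoon can only be covered by Haddad, so that assignment is forced.
One valid schedule: Fri morning→Gallo, Fri afternoon→Kahale, Fri evening→Kahale, Sat morning→Gallo, Sat afternoon→Haddad, Sat evening→Haddad, Sun morning→Gallo.
Loads: Gallo 3/3, Haddad 2/2, Kahale 2/2, Novak 0/2, Jensen 0/2 — all within limits.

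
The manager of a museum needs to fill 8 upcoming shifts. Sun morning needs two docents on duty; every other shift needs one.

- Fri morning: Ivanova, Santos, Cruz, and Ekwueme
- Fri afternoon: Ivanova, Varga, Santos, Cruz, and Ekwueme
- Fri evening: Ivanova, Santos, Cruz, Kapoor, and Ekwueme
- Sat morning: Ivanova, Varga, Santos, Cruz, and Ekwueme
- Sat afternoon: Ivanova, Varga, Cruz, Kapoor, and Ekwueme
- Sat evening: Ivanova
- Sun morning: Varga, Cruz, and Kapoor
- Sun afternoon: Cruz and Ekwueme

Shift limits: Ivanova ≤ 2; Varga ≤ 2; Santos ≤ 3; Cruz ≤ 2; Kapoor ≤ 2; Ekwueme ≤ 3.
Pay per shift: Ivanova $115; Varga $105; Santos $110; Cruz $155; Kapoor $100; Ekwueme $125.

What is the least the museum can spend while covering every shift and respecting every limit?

$980

Sat evening can only be covered by Ivanova, so that assignment is forced.
Picking the cheapest available docent for each shift independently would cost $965, but that ignores the shift limits.
An optimal schedule: Fri morning→Santos, Fri afternoon→Varga, Fri evening→Santos, Sat morning→Santos, Sat afternoon→Kapoor, Sat evening→Ivanova, Sun morning→Kapoor+Varga, Sun afternoon→Ekwueme.
Total: 110 + 105 + 110 + 110 + 100 + 115 + 100 + 105 + 125 = $980.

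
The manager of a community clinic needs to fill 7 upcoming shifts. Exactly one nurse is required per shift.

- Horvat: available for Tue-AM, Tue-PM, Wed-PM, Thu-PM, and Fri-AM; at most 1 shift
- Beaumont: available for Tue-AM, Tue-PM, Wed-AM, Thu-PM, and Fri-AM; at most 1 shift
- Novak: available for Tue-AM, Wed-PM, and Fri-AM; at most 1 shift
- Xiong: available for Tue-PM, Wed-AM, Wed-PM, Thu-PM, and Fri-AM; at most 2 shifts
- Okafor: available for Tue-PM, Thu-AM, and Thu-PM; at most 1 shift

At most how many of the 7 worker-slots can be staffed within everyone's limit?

6

Total capacity across all nurses is 1+1+1+2+1 = 6, and 7 slots are needed, so at most 6 can be filled.
An assignment achieving 6: Tue-AM→Horvat, Tue-PM→Xiong, Wed-AM→Beaumont, Wed-PM→Novak, Thu-AM→Okafor, Thu-PM→Xiong.
Loads: Horvat 1/1, Beaumont 1/1, Novak 1/1, Xiong 2/2, Okafor 1/1.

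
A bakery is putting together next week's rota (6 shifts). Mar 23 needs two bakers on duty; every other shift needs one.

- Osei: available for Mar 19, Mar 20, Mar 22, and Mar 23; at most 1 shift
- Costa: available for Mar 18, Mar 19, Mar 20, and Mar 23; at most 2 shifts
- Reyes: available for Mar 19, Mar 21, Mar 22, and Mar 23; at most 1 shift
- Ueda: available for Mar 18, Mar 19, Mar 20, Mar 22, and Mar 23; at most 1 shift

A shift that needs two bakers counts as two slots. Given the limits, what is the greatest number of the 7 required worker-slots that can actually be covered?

Total capacity across all bakers is 1+2+1+1 = 5, and 7 slots are needed, so at most 5 can be filled.
An assignment achieving 5: Mar 18→Costa, Mar 19→Costa, Mar 20→Osei, Mar 21→Reyes, Mar 22→Ueda.
Loads: Osei 1/1, Costa 2/2, Reyes 1/1, Ueda 1/1.

5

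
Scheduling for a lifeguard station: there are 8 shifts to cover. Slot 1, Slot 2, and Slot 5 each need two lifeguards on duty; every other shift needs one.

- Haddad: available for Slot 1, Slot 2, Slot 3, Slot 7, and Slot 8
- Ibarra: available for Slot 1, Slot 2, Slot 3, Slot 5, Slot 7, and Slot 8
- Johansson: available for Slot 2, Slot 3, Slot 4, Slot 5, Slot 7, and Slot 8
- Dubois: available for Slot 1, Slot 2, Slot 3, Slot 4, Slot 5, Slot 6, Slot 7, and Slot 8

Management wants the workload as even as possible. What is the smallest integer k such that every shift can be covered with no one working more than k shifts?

With 4 lifeguards and 11 worker-slots to fill, someone must work at least ⌈11/4⌉ = 3 shifts, so k ≥ 3.
k = 3 works: Slot 1→Haddad+Ibarra, Slot 2→Johansson+Dubois, Slot 3→Haddad, Slot 4→Johansson, Slot 5→Ibarra+Johansson, Slot 6→Dubois, Slot 7→Haddad, Slot 8→Ibarra.
Loads: Haddad 3, Ibarra 3, Johansson 3, Dubois 2 — all ≤ 3.

3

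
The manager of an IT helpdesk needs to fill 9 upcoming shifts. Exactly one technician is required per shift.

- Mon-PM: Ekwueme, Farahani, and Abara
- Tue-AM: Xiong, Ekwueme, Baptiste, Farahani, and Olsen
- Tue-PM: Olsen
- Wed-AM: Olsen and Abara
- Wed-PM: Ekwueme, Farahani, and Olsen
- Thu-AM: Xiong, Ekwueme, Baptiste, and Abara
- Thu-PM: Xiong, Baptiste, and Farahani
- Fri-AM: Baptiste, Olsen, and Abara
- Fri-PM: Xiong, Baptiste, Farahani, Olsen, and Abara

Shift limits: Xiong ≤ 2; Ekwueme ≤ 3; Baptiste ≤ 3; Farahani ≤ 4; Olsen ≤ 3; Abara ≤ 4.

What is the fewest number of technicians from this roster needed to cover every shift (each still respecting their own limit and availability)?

3

9 slots to fill and no one can take more than 4, so at least ⌈9/4⌉ = 3 technicians are needed.
Xiong, Farahani, and Olsen alone can cover everything: Mon-PM→Farahani, Tue-AM→Farahani, Tue-PM→Olsen, Wed-AM→Olsen, Wed-PM→Farahani, Thu-AM→Xiong, Thu-PM→Xiong, Fri-AM→Olsen, Fri-PM→Farahani.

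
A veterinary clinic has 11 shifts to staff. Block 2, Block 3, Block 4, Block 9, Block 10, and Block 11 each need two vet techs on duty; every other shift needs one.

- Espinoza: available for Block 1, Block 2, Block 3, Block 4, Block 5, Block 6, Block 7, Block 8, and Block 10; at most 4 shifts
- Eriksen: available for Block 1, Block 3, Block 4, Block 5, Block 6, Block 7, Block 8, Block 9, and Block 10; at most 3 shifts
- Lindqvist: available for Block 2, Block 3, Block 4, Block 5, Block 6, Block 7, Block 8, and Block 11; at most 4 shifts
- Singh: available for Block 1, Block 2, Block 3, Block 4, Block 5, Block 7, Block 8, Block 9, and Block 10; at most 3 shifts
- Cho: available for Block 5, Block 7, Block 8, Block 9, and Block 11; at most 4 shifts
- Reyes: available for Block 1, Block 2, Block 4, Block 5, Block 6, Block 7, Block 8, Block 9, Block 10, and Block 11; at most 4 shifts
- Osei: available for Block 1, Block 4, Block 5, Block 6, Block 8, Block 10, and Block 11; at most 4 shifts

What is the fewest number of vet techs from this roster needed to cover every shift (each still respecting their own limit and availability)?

17 slots to fill and no one can take more than 4, so at least ⌈17/4⌉ = 5 vet techs are needed.
Espinoza, Eriksen, Lindqvist, Singh, and Cho alone can cover everything: Block 1→Espinoza, Block 2→Espinoza+Lindqvist, Block 3→Lindqvist+Singh, Block 4→Lindqvist+Singh, Block 5→Eriksen, Block 6→Espinoza, Block 7→Cho, Block 8→Cho, Block 9→Eriksen+Singh, Block 10→Espinoza+Eriksen, Block 11→Lindqvist+Cho.

5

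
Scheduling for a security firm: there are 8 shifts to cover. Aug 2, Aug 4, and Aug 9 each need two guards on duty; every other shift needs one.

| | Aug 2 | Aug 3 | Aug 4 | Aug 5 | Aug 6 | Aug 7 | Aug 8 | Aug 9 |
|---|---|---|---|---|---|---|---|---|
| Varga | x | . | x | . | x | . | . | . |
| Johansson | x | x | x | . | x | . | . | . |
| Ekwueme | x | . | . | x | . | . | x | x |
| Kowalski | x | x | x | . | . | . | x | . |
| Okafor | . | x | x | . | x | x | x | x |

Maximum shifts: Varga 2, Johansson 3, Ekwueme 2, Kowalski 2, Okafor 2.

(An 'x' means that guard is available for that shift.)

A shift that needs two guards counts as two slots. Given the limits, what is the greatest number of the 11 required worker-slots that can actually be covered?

Total capacity across all guards is 2+3+2+2+2 = 11, and 11 slots are needed, so at most 11 can be filled.
An assignment achieving 11: Aug 2→Varga+Johansson, Aug 3→Johansson, Aug 4→Johansson+Kowalski, Aug 5→Ekwueme, Aug 6→Varga, Aug 7→Okafor, Aug 8→Kowalski, Aug 9→Ekwueme+Okafor.
Loads: Varga 2/2, Johansson 3/3, Ekwueme 2/2, Kowalski 2/2, Okafor 2/2.

11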